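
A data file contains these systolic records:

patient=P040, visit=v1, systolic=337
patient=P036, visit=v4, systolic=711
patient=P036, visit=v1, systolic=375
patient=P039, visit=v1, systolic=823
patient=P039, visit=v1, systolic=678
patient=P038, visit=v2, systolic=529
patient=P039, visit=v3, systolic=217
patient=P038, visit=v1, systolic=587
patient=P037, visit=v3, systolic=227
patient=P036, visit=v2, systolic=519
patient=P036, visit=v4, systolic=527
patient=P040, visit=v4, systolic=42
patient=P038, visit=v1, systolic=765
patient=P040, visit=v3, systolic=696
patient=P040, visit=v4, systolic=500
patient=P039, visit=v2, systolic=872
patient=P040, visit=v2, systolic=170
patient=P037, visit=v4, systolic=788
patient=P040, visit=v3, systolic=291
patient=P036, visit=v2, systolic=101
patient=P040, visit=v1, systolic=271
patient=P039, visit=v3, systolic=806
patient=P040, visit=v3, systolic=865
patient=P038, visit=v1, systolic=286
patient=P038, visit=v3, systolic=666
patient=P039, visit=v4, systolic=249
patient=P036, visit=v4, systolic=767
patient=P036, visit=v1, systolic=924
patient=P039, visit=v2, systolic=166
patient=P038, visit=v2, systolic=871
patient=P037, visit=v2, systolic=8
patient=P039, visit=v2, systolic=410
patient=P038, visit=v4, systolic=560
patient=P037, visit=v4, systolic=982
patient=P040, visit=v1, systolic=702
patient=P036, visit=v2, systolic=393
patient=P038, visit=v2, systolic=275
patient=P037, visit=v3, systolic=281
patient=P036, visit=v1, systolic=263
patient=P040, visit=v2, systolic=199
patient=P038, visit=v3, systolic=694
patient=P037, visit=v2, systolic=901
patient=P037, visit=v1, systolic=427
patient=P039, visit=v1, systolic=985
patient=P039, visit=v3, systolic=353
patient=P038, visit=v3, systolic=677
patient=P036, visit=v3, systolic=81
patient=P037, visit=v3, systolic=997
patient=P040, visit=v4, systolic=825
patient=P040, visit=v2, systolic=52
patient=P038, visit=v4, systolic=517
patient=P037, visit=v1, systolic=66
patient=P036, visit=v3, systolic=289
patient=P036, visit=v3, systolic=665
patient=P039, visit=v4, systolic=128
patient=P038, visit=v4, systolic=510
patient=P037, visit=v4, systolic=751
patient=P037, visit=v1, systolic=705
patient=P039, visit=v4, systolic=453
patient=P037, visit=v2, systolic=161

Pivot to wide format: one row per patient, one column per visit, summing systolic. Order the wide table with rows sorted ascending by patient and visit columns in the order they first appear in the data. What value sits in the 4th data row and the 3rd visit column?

1448

With rows sorted ascending by patient, row 4 is patient=P039. visit columns in first-appearance order: v1, v4, v2, v3; column 3 is v2.
Long rows with patient=P039, visit=v2: 872 + 166 + 410 = 1448.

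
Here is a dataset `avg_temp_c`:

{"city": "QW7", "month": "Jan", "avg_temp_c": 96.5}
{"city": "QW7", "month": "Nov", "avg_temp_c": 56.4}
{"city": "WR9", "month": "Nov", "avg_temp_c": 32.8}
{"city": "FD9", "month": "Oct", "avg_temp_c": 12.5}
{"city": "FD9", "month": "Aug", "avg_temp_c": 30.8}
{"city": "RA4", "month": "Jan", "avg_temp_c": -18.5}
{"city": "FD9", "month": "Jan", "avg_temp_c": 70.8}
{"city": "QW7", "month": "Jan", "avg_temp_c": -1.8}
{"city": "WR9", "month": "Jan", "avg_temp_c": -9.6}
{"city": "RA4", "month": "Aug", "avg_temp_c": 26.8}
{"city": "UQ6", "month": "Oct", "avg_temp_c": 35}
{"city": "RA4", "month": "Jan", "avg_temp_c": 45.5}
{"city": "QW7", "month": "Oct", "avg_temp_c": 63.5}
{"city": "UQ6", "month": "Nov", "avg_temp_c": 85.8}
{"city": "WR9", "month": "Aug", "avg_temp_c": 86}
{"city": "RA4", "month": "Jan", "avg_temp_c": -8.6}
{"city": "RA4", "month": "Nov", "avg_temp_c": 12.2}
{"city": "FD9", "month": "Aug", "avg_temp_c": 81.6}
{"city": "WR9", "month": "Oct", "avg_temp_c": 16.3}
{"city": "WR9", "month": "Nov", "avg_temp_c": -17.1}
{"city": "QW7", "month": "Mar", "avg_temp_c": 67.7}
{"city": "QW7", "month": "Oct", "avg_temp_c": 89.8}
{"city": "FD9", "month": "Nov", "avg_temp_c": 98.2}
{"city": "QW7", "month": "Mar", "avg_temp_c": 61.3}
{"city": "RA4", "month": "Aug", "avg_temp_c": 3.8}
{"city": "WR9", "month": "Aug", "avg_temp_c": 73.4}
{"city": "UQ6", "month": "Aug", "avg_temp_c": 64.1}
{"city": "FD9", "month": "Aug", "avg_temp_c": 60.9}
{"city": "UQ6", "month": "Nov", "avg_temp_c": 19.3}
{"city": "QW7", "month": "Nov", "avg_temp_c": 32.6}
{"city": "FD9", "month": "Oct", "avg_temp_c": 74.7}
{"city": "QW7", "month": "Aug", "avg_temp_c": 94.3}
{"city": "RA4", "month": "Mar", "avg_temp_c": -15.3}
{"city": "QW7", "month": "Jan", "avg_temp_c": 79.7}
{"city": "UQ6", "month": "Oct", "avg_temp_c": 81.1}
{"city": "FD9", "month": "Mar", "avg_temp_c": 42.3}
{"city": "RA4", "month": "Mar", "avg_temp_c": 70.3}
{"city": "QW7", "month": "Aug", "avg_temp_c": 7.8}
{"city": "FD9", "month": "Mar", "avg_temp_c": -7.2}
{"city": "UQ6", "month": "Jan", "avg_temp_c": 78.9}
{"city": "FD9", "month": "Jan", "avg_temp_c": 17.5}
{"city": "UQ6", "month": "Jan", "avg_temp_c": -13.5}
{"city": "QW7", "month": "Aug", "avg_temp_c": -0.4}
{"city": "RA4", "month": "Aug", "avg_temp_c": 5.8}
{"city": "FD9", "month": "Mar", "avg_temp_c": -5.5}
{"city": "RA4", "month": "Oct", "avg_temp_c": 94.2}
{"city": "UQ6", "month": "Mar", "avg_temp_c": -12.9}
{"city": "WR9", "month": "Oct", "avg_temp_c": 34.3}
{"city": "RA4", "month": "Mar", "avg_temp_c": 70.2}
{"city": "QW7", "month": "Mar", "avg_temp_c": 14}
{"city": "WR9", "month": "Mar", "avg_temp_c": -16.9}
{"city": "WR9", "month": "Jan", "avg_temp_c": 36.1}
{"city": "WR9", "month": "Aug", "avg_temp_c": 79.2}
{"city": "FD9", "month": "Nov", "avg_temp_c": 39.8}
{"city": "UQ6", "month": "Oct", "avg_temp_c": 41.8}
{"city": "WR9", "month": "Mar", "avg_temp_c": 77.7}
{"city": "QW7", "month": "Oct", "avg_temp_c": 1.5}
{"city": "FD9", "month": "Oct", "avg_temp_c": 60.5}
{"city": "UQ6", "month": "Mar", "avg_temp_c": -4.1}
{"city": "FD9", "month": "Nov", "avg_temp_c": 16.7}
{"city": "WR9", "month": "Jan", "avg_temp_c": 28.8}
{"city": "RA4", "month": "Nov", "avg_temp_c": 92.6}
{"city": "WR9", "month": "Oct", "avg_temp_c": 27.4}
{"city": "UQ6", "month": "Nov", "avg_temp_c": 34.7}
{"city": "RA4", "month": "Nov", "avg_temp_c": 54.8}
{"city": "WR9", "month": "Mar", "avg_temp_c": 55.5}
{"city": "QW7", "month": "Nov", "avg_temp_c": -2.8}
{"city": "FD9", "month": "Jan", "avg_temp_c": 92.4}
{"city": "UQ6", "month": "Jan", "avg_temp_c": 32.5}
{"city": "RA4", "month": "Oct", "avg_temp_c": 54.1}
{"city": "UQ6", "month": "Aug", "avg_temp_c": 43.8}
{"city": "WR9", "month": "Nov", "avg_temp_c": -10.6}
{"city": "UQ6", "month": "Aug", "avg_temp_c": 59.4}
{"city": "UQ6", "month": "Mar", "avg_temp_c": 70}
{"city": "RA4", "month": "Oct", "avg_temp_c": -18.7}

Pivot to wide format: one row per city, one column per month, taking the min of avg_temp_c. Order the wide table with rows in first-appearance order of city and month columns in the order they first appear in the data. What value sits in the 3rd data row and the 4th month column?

With rows in first-appearance order of city, row 3 is city=FD9. month columns in first-appearance order: Jan, Nov, Oct, Aug, Mar; column 4 is Aug.
Long rows with city=FD9, month=Aug: min(30.8, 81.6, 60.9) = 30.8.

30.8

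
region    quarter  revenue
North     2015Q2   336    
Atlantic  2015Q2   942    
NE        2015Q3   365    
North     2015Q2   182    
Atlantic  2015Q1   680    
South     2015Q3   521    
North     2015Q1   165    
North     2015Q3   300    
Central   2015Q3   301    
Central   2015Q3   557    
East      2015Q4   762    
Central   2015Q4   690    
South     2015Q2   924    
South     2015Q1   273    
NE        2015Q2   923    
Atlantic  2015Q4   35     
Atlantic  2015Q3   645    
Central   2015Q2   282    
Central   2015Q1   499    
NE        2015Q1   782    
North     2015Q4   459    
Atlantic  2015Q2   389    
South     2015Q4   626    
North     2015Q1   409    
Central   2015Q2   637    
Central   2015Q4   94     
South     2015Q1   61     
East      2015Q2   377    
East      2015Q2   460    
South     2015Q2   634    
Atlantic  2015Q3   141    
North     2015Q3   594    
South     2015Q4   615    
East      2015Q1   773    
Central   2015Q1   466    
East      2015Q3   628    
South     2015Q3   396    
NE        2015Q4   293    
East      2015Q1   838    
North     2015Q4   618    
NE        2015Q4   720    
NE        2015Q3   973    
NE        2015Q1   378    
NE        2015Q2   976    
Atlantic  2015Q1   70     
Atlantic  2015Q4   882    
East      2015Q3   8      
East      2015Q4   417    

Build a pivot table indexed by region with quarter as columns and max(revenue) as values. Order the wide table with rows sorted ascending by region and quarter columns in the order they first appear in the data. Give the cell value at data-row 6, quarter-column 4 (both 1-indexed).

With rows sorted ascending by region, row 6 is region=South. quarter columns in first-appearance order: 2015Q2, 2015Q3, 2015Q1, 2015Q4; column 4 is 2015Q4.
Long rows with region=South, quarter=2015Q4: max(626, 615) = 626.

626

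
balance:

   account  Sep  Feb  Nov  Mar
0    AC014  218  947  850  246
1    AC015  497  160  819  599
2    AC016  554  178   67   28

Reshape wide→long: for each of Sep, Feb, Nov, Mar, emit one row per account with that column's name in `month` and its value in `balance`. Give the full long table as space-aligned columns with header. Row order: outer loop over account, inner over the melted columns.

Each (account, column) pair becomes one row: 3 × 4 = 12 rows.
For example, (AC014, Sep) → balance=218.

account  month  balance
AC014    Sep    218    
AC014    Feb    947    
AC014    Nov    850    
AC014    Mar    246    
AC015    Sep    497    
AC015    Feb    160    
AC015    Nov    819    
AC015    Mar    599    
AC016    Sep    554    
AC016    Feb    178    
AC016    Nov    67     
AC016    Mar    28     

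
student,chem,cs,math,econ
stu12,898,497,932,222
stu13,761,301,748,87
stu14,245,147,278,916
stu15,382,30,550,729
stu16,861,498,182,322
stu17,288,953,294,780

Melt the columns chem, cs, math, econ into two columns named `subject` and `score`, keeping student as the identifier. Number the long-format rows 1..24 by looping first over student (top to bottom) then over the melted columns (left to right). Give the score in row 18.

24 rows total (6 × 4). Row 18: index ⌊(18-1)/4⌋ = 4 into student → stu16; (18-1) mod 4 = 1 into the melted columns → cs.
So row 18 is (stu16, cs, 498); score = 498.

498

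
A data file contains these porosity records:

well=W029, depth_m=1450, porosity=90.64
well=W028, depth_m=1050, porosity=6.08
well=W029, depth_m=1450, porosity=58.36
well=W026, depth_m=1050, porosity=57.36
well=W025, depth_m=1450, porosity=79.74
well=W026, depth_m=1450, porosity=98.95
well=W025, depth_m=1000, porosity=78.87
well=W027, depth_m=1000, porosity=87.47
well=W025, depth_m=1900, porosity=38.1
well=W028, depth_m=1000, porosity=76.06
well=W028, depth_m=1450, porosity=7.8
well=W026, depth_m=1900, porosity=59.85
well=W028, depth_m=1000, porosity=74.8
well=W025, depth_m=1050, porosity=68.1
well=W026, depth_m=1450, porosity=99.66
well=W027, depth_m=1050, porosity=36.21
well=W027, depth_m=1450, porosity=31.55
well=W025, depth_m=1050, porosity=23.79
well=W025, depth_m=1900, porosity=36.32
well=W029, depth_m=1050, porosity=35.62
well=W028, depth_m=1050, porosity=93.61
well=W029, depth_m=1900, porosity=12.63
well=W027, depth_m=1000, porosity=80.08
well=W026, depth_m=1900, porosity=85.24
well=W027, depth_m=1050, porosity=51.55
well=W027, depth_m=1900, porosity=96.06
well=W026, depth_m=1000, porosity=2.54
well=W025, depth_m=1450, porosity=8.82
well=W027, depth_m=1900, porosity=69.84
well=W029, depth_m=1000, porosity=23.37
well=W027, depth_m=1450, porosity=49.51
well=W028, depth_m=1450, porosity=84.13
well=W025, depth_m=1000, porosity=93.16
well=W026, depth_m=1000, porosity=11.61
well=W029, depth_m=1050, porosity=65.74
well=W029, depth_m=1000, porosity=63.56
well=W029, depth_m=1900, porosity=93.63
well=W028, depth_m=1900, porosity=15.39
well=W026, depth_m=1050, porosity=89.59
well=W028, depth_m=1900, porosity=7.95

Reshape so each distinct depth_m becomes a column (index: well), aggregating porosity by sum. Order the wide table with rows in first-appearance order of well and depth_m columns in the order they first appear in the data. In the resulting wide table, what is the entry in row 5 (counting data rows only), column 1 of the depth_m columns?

With rows in first-appearance order of well, row 5 is well=W027. depth_m columns in first-appearance order: 1450, 1050, 1000, 1900; column 1 is 1450.
Long rows with well=W027, depth_m=1450: 31.55 + 49.51 = 81.06.

81.06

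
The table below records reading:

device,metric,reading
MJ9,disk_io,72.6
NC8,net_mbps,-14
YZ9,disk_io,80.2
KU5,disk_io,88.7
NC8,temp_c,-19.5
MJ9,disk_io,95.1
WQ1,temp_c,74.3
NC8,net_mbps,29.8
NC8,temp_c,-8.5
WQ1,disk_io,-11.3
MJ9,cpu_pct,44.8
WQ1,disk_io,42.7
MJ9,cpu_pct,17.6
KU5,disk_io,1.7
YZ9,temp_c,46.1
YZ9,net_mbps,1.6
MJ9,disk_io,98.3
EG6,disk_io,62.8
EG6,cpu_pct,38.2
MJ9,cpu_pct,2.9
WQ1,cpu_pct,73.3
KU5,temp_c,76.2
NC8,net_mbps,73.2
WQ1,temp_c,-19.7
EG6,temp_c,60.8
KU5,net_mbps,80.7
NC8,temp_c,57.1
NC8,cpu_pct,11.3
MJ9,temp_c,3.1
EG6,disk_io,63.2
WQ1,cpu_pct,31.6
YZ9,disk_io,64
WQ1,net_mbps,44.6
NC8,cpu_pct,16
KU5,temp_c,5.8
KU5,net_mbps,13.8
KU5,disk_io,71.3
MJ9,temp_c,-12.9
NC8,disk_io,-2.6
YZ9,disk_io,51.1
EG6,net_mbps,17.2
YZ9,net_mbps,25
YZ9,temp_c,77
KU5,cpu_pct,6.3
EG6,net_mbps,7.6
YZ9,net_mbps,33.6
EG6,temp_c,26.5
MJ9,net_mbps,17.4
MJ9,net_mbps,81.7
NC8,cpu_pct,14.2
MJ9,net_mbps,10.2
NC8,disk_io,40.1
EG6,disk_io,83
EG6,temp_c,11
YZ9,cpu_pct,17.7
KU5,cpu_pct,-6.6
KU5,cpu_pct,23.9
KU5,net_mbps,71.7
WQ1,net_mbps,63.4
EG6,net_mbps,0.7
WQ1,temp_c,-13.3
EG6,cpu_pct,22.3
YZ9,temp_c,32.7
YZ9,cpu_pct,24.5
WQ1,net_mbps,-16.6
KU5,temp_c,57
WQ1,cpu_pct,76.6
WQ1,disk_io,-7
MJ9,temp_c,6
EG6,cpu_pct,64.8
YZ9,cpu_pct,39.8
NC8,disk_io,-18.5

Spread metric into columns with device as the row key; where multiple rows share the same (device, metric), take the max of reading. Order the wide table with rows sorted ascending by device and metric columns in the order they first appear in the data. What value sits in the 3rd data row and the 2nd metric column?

With rows sorted ascending by device, row 3 is device=MJ9. metric columns in first-appearance order: disk_io, net_mbps, temp_c, cpu_pct; column 2 is net_mbps.
Long rows with device=MJ9, metric=net_mbps: max(17.4, 81.7, 10.2) = 81.7.

81.7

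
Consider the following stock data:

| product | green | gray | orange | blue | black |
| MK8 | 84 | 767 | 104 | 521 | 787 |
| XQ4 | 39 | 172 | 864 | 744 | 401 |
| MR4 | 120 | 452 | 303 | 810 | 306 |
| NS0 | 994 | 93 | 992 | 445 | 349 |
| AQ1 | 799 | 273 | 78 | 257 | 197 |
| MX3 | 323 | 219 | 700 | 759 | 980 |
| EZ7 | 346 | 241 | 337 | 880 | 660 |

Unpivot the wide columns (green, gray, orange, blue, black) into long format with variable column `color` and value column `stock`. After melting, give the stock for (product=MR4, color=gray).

452

Unpivoting turns each (product, wide-column) pair into one long row.
The wide cell at row MR4, column gray holds 452, so the long row (MR4, gray) has stock=452.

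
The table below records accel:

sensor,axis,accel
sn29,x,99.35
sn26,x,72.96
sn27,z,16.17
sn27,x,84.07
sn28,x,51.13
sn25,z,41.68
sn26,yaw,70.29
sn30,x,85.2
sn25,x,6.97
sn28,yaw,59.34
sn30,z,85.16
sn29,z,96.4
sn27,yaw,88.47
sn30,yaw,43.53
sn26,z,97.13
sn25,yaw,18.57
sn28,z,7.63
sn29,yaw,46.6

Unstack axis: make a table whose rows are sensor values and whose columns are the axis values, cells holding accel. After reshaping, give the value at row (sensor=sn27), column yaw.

88.47

Wide layout: rows indexed by sensor, columns are the 3 distinct axis values (x, z, yaw).
Cell (sensor=sn27, axis=yaw) draws from the long row where sensor=sn27 and axis=yaw, which has accel=88.47.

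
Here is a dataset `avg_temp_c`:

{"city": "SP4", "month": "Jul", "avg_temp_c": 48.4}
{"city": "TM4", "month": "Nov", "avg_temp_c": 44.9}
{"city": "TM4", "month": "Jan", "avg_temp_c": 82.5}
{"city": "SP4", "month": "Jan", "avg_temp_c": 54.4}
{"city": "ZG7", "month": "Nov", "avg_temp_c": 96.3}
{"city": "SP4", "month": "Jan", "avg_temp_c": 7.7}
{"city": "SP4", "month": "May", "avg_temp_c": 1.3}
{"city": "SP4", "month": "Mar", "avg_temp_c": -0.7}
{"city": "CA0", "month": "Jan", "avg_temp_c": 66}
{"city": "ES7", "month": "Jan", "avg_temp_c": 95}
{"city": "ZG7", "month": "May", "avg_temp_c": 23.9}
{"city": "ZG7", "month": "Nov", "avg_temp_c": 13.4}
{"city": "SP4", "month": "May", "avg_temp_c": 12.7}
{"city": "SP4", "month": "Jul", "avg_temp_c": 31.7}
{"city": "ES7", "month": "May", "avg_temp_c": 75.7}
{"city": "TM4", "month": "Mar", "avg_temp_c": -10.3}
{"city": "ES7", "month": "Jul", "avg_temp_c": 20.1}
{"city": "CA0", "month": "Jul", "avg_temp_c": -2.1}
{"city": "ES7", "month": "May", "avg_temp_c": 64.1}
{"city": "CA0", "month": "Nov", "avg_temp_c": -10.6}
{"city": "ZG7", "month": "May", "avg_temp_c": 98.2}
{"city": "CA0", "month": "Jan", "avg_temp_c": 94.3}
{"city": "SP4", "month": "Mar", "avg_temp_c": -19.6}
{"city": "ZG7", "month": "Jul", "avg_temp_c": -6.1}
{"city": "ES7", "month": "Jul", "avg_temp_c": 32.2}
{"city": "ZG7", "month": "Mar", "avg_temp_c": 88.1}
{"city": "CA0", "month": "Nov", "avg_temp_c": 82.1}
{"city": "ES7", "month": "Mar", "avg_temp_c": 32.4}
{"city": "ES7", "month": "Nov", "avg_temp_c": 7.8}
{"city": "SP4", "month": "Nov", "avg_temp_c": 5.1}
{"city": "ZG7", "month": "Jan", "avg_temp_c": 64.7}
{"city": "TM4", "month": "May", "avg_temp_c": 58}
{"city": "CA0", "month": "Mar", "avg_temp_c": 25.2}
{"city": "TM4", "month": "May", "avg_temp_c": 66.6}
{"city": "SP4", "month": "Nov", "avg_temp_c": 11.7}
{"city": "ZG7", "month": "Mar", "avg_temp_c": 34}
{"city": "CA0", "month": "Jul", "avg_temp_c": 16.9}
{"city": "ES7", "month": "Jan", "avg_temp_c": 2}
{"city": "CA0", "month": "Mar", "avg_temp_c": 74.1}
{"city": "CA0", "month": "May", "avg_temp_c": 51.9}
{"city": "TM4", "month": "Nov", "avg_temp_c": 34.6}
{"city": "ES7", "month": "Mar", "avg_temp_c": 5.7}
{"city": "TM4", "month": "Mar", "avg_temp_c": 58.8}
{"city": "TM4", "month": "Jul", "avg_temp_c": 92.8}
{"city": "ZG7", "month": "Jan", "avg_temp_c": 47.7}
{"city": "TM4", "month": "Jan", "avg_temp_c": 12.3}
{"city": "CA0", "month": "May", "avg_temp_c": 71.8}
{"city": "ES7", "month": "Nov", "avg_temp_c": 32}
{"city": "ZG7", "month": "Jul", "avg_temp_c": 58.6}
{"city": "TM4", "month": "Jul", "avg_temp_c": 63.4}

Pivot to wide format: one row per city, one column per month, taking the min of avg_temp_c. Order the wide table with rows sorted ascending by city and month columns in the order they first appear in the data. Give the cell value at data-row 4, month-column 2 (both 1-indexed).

34.6

With rows sorted ascending by city, row 4 is city=TM4. month columns in first-appearance order: Jul, Nov, Jan, May, Mar; column 2 is Nov.
Long rows with city=TM4, month=Nov: min(44.9, 34.6) = 34.6.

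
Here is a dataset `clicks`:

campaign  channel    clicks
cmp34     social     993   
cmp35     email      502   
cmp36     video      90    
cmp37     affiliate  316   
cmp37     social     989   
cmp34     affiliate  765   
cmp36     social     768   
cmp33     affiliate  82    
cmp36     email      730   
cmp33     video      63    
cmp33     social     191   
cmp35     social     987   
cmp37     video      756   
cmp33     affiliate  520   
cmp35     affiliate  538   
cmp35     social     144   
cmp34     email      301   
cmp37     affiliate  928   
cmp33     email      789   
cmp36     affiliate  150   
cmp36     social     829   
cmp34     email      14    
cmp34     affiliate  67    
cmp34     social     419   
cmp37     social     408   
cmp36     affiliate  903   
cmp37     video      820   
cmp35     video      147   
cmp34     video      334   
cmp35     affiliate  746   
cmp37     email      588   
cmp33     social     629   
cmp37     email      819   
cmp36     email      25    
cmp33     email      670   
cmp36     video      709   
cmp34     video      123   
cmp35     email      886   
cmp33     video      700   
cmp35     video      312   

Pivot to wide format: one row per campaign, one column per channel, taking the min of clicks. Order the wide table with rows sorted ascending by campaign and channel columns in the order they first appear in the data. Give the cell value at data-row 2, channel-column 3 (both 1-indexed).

123

With rows sorted ascending by campaign, row 2 is campaign=cmp34. channel columns in first-appearance order: social, email, video, affiliate; column 3 is video.
Long rows with campaign=cmp34, channel=video: min(334, 123) = 123.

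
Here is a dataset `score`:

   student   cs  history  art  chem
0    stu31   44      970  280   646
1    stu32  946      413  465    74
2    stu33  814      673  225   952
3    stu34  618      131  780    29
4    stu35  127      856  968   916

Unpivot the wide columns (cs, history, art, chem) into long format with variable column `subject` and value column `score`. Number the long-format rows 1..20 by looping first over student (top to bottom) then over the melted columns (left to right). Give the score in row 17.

127

20 rows total (5 × 4). Row 17: index ⌊(17-1)/4⌋ = 4 into student → stu35; (17-1) mod 4 = 0 into the melted columns → cs.
So row 17 is (stu35, cs, 127); score = 127.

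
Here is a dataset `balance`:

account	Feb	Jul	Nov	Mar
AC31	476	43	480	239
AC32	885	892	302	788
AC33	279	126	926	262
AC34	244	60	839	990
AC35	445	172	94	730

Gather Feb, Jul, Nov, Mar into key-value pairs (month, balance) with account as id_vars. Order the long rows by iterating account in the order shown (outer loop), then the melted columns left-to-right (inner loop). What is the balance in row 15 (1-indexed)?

839

20 rows total (5 × 4). Row 15: index ⌊(15-1)/4⌋ = 3 into account → AC34; (15-1) mod 4 = 2 into the melted columns → Nov.
So row 15 is (AC34, Nov, 839); balance = 839.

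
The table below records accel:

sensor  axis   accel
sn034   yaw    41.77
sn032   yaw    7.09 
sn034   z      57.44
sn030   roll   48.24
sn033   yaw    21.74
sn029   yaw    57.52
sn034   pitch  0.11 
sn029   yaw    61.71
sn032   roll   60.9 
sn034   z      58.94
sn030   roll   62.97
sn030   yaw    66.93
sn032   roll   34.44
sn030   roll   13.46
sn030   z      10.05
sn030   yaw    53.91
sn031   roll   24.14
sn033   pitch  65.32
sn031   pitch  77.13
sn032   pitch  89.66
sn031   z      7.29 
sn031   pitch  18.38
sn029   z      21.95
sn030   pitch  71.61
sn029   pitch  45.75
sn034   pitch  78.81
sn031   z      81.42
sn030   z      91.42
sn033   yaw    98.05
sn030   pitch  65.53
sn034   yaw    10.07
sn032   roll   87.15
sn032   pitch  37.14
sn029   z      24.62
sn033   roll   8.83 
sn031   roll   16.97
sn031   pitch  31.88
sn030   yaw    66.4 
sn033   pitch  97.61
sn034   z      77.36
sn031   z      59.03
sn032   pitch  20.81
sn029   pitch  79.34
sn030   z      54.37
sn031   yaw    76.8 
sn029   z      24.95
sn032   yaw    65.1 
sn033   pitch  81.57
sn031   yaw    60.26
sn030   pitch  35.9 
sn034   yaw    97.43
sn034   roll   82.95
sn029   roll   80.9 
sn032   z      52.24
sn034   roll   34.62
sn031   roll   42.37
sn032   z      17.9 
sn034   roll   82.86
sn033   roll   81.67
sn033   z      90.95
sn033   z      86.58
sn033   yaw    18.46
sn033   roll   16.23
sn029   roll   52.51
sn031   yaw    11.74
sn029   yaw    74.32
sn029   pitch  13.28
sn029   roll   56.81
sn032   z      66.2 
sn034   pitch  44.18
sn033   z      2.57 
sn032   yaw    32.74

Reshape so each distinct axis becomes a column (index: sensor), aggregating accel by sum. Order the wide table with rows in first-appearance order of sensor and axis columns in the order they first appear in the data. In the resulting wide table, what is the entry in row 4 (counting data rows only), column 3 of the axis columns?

106.73

With rows in first-appearance order of sensor, row 4 is sensor=sn033. axis columns in first-appearance order: yaw, z, roll, pitch; column 3 is roll.
Long rows with sensor=sn033, axis=roll: 8.83 + 81.67 + 16.23 = 106.73.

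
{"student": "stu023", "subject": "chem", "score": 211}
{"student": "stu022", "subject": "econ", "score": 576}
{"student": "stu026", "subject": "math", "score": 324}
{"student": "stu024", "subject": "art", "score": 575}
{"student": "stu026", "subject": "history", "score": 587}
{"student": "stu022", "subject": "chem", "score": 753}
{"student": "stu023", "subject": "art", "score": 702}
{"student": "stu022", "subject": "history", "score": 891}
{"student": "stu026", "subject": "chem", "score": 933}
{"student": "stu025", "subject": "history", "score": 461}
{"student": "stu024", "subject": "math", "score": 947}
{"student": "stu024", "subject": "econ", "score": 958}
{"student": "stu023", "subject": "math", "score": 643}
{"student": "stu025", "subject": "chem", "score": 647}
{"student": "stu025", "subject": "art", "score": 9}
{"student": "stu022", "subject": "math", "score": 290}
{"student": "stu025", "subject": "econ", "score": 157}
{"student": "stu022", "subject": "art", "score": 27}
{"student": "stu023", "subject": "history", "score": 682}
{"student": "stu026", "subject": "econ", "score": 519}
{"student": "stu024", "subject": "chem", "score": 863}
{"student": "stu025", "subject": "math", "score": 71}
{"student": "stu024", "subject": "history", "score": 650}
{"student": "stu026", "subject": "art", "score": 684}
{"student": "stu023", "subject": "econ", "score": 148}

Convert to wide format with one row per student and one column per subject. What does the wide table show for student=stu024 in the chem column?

Wide layout: rows indexed by student, columns are the 5 distinct subject values (chem, econ, math, art, history).
Cell (student=stu024, subject=chem) draws from the long row where student=stu024 and subject=chem, which has score=863.

863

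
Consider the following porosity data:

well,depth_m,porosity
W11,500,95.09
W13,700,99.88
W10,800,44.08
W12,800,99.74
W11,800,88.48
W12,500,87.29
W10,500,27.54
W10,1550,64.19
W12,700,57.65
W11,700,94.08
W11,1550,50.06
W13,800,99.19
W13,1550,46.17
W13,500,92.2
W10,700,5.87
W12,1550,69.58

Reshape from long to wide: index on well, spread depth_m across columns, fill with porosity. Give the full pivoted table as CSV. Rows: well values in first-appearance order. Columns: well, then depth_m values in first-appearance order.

Columns: well plus the 4 distinct depth_m values (500, 700, 800, 1550).
For example, row W11 column 500 takes porosity=95.09 from the long row (W11, 500).

well,500,700,800,1550
W11,95.09,94.08,88.48,50.06
W13,92.2,99.88,99.19,46.17
W10,27.54,5.87,44.08,64.19
W12,87.29,57.65,99.74,69.58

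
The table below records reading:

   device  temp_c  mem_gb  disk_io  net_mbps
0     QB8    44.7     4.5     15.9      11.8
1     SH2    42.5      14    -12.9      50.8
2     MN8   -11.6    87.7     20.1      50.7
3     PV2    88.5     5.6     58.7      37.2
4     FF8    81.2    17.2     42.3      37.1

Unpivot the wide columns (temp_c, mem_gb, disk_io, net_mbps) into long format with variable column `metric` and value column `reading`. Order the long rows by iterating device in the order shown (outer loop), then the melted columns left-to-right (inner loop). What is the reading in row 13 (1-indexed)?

88.5

20 rows total (5 × 4). Row 13: index ⌊(13-1)/4⌋ = 3 into device → PV2; (13-1) mod 4 = 0 into the melted columns → temp_c.
So row 13 is (PV2, temp_c, 88.5); reading = 88.5.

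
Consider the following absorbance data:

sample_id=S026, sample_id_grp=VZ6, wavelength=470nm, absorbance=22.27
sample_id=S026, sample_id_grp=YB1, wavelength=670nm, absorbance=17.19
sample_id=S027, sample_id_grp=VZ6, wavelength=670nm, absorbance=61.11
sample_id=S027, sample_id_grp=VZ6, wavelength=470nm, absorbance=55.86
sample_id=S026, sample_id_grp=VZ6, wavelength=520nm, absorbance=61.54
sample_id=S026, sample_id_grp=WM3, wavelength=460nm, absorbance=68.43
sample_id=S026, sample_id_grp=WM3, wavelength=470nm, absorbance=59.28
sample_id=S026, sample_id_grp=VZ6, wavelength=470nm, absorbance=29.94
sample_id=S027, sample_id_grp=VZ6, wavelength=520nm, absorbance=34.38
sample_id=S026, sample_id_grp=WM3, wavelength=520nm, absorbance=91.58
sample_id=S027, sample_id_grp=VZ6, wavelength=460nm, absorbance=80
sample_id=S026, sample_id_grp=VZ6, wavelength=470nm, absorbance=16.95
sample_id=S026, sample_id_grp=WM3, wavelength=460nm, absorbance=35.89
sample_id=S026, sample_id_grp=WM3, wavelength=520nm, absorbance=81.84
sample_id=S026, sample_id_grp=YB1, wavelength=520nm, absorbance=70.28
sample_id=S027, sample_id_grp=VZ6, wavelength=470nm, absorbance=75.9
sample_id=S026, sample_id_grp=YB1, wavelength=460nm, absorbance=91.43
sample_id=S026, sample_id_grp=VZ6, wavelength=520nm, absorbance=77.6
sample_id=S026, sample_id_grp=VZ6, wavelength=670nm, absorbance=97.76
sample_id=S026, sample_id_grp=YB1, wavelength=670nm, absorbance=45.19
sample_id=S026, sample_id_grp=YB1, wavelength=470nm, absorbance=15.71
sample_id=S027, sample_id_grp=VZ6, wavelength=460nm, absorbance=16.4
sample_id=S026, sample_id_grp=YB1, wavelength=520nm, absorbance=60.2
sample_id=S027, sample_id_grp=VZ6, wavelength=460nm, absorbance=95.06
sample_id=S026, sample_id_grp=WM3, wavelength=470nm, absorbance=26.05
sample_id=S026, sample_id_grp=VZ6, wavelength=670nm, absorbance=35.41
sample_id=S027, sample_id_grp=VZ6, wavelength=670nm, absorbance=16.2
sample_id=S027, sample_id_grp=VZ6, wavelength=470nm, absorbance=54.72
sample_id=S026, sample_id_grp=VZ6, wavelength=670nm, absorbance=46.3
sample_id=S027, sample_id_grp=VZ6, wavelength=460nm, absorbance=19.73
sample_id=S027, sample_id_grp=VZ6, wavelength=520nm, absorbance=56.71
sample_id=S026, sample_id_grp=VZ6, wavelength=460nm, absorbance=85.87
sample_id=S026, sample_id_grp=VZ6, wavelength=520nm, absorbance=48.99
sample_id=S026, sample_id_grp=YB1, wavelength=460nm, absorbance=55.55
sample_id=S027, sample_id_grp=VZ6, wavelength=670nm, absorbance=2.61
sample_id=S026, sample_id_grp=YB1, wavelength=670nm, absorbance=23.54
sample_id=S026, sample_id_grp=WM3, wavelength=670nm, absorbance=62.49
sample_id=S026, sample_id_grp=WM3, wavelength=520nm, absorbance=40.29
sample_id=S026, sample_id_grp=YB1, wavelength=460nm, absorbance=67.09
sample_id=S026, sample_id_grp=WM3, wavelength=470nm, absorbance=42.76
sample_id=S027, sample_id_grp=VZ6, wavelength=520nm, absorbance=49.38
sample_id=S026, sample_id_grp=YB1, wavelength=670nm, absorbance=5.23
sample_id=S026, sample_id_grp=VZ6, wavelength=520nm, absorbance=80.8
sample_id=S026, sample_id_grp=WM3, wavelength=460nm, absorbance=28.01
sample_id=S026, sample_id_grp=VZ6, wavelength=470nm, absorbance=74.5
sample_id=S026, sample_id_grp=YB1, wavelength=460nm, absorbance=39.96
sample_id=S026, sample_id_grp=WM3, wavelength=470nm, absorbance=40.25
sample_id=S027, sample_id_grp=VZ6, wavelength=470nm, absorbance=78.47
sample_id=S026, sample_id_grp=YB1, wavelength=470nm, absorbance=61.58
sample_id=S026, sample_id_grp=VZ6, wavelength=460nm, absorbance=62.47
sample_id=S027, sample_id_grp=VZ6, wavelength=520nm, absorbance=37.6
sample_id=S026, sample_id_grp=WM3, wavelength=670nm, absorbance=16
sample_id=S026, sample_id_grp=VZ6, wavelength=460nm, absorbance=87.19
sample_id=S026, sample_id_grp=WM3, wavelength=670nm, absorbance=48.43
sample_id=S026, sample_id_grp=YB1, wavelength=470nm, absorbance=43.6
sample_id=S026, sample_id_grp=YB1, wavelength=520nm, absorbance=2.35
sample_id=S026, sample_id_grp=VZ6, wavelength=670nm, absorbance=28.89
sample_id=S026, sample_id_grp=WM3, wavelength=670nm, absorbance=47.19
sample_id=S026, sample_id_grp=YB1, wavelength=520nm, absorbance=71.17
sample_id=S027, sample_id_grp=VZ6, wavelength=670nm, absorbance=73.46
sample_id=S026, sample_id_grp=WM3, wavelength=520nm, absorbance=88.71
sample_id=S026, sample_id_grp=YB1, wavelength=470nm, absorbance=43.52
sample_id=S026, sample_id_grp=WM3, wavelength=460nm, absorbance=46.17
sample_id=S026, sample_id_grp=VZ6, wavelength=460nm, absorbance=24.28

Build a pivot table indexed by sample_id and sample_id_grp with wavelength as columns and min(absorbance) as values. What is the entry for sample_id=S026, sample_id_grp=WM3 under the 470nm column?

Rows with sample_id=S026, sample_id_grp=WM3 and wavelength=470nm: absorbance values are 59.28, 26.05, 42.76, 40.25.
min(59.28, 26.05, 42.76, 40.25) = 26.05.

26.05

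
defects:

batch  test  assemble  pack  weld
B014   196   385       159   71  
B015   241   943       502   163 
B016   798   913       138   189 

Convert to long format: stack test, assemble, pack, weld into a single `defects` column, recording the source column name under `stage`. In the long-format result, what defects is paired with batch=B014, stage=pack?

Unpivoting turns each (batch, wide-column) pair into one long row.
The wide cell at row B014, column pack holds 159, so the long row (B014, pack) has defects=159.

159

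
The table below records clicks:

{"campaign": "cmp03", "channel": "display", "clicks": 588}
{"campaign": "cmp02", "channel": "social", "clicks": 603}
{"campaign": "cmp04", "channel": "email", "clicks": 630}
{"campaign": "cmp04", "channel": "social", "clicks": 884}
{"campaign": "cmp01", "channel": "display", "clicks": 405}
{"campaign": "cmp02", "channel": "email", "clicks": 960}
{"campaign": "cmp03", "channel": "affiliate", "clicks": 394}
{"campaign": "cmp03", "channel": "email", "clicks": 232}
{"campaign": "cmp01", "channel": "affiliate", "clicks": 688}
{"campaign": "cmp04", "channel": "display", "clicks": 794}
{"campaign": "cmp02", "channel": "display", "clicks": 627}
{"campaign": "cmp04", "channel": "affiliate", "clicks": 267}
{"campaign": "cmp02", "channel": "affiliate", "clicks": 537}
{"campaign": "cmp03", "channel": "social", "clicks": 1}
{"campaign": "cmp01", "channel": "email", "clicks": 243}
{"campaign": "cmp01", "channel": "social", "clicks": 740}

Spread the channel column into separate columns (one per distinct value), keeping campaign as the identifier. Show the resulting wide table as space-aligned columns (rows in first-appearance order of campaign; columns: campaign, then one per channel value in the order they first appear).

campaign  display  social  email  affiliate
cmp03     588      1       232    394      
cmp02     627      603     960    537      
cmp04     794      884     630    267      
cmp01     405      740     243    688      

Columns: campaign plus the 4 distinct channel values (display, social, email, affiliate).
For example, row cmp03 column display takes clicks=588 from the long row (cmp03, display).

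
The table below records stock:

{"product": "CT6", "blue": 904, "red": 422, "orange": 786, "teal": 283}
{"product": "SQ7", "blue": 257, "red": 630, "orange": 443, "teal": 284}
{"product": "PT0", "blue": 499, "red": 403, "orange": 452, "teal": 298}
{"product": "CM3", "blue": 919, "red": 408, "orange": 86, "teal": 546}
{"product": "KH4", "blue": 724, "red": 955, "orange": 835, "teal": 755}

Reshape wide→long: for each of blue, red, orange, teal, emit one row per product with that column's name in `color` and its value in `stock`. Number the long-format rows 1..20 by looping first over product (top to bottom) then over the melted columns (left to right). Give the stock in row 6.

20 rows total (5 × 4). Row 6: index ⌊(6-1)/4⌋ = 1 into product → SQ7; (6-1) mod 4 = 1 into the melted columns → red.
So row 6 is (SQ7, red, 630); stock = 630.

630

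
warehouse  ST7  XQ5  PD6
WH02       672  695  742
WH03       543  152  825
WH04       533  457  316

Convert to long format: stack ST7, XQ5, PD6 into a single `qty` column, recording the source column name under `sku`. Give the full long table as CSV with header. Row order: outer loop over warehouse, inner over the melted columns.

Each (warehouse, column) pair becomes one row: 3 × 3 = 9 rows.
For example, (WH02, ST7) → qty=672.

warehouse,sku,qty
WH02,ST7,672
WH02,XQ5,695
WH02,PD6,742
WH03,ST7,543
WH03,XQ5,152
WH03,PD6,825
WH04,ST7,533
WH04,XQ5,457
WH04,PD6,316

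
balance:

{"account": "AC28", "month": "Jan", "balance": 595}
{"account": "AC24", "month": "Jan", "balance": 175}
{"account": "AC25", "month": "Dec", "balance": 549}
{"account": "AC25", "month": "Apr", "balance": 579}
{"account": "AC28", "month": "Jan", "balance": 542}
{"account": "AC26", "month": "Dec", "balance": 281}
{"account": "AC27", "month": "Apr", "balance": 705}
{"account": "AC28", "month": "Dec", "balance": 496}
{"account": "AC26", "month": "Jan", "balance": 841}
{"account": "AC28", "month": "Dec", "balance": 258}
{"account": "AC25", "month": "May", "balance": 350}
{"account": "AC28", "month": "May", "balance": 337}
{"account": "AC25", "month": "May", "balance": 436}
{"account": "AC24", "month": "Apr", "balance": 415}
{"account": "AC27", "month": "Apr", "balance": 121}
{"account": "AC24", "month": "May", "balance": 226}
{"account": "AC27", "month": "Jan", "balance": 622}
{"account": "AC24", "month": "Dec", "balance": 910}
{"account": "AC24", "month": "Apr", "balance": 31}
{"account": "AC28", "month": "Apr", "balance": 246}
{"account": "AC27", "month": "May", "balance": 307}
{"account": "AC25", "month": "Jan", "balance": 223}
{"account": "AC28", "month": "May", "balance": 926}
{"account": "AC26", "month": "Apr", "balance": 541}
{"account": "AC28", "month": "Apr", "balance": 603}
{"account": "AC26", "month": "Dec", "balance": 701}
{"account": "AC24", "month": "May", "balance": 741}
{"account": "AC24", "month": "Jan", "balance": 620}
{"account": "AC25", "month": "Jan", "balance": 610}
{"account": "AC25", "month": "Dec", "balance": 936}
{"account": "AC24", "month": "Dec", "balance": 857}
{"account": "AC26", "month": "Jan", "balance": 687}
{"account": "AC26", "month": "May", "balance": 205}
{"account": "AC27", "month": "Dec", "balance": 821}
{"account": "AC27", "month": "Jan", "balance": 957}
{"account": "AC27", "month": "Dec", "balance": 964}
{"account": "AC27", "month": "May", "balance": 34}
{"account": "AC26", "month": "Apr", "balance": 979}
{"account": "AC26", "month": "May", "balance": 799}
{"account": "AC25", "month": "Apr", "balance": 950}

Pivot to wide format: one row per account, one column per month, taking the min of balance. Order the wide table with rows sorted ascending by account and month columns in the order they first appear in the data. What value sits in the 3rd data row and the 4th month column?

With rows sorted ascending by account, row 3 is account=AC26. month columns in first-appearance order: Jan, Dec, Apr, May; column 4 is May.
Long rows with account=AC26, month=May: min(205, 799) = 205.

205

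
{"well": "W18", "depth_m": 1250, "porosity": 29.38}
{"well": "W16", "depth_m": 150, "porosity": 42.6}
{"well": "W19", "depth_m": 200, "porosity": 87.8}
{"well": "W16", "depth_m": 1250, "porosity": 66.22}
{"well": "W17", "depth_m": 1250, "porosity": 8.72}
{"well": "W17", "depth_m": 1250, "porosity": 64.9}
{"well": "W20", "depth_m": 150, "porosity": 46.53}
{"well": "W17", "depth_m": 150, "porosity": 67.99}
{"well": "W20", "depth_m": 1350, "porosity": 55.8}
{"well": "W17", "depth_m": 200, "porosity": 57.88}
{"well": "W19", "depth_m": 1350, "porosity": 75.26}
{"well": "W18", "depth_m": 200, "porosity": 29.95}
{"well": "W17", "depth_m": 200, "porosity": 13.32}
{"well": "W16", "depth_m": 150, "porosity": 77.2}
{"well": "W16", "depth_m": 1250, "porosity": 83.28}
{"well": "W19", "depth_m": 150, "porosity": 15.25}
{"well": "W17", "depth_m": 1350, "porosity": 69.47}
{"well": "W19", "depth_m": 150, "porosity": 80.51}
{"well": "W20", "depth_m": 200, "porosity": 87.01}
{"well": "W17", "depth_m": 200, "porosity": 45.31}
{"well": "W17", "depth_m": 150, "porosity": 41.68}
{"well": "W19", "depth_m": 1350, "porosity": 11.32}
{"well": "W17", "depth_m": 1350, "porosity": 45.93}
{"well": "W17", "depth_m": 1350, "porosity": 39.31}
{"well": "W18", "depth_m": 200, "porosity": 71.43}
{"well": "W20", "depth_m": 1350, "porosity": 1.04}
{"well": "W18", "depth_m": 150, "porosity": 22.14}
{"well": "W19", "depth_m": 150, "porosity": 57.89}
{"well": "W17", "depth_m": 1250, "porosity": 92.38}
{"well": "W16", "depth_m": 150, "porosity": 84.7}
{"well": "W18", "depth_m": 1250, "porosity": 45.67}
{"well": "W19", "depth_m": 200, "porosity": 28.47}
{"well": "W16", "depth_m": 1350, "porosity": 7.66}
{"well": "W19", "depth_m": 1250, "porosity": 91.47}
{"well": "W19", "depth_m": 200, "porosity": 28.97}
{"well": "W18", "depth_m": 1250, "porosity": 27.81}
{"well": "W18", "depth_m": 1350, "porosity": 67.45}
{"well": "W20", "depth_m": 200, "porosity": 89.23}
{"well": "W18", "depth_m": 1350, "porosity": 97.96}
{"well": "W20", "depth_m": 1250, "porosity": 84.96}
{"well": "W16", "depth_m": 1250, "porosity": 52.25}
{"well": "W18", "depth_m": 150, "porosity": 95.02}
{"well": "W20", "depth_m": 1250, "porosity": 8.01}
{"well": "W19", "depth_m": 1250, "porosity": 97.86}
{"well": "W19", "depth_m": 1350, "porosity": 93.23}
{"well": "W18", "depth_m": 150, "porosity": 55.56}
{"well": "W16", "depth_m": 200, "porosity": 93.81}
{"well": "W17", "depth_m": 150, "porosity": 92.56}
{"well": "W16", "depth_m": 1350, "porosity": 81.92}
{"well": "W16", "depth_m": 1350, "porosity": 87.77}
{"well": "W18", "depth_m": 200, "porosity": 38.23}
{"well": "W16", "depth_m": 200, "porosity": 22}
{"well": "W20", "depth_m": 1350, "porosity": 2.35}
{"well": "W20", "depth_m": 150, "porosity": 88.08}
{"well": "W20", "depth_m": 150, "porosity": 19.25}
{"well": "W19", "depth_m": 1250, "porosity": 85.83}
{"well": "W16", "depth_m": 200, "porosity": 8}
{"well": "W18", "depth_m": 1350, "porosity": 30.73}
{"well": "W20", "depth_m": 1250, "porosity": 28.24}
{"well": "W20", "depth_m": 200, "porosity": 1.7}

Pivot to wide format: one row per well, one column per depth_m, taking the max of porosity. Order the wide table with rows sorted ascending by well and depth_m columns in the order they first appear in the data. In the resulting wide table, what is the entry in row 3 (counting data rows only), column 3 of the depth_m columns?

71.43

With rows sorted ascending by well, row 3 is well=W18. depth_m columns in first-appearance order: 1250, 150, 200, 1350; column 3 is 200.
Long rows with well=W18, depth_m=200: max(29.95, 71.43, 38.23) = 71.43.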